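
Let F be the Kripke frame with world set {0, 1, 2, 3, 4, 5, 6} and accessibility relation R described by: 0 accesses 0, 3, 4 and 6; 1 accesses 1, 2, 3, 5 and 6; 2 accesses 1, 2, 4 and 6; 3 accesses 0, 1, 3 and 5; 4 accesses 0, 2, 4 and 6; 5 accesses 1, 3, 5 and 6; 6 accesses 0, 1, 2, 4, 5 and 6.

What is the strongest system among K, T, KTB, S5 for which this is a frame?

Reflexive (axiom T): yes — every world is R-related to itself.
Symmetric (axiom B): yes — every pair in R has its reverse in R.
Euclidean (axiom 5): no — 0 R 3 and 0 R 4, but not 3 R 4.
So F validates K, T, KTB; S5 would additionally require R to be Euclidean. The strongest is KTB.

KTB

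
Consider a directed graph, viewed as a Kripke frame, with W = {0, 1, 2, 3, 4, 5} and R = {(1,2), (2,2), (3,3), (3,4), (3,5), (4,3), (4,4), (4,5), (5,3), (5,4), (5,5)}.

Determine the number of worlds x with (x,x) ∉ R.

2

Enumerating: 0, 1.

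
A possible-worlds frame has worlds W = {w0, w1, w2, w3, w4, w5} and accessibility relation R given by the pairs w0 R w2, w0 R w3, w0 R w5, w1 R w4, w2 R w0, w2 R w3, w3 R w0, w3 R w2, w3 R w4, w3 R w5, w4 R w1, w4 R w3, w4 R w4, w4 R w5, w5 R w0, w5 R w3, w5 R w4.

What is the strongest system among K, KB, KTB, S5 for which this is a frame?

Symmetric (axiom B): yes — every pair in R has its reverse in R.
Reflexive (axiom T): no — w0 is not related to itself.
Euclidean (axiom 5): no — w0 R w2 and w0 R w5, but not w2 R w5.
So F validates K, KB; KTB would additionally require R to be reflexive. The strongest is KB.

KB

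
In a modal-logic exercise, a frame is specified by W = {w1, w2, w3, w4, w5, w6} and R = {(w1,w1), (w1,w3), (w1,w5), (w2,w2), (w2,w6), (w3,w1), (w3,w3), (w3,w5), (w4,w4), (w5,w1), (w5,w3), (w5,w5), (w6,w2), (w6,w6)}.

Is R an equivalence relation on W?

Yes

Reflexive: yes — every world is R-related to itself.
Symmetric: yes — every pair in R has its reverse in R.
Transitive: yes — every two-step R-path is closed by a direct edge.
So R is an equivalence relation.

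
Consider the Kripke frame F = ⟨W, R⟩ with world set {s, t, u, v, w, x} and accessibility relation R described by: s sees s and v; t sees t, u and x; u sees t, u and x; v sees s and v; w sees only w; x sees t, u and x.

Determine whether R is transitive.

Yes

Transitive: yes — every two-step R-path is closed by a direct edge.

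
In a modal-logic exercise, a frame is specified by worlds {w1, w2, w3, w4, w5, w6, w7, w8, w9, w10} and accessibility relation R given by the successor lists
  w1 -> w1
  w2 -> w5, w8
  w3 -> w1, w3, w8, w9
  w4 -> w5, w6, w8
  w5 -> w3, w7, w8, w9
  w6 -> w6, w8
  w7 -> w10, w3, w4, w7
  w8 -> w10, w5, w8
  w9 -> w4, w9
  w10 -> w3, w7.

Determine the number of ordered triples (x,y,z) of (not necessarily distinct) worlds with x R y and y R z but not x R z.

38

Enumerating: (w10,w3,w1), (w10,w3,w8), (w10,w3,w9), (w10,w7,w10), (w10,w7,w4), (w2,w5,w3), (w2,w5,w7), (w2,w5,w9), (w2,w8,w10), (w3,w8,w10), (w3,w8,w5), (w3,w9,w4), … and 26 more.
Total: 38.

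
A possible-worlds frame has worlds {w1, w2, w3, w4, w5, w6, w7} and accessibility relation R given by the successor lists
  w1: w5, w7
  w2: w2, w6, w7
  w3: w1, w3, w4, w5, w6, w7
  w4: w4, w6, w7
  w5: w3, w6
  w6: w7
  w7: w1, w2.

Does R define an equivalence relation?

No

Reflexive: no — w1 is not related to itself.
Symmetric: no — w1 R w5 but not w5 R w1.
Transitive: no — w1 R w5 and w5 R w3, but not w1 R w3.
So R is not an equivalence relation.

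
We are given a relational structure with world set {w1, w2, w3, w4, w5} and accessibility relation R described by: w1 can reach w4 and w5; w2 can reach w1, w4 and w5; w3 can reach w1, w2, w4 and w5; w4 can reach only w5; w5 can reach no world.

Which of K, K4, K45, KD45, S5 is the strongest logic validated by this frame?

K4

Transitive (axiom 4): yes — every two-step R-path is closed by a direct edge.
Euclidean (axiom 5): no — w1 R w5 and w1 R w4, but not w5 R w4.
Serial (axiom D): no — w5 has no R-successor.
Reflexive (axiom T): no — w1 is not related to itself.
So F validates K, K4; K45 would additionally require R to be Euclidean. The strongest is K4.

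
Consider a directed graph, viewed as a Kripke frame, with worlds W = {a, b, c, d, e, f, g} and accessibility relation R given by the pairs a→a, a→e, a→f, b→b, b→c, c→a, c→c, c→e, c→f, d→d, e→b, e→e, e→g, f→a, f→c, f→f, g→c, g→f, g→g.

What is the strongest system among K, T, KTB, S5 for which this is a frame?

Reflexive (axiom T): yes — every world is R-related to itself.
Symmetric (axiom B): no — a R e but not e R a.
Euclidean (axiom 5): no — a R e and a R f, but not e R f.
So F validates K, T; KTB would additionally require R to be symmetric. The strongest is T.

T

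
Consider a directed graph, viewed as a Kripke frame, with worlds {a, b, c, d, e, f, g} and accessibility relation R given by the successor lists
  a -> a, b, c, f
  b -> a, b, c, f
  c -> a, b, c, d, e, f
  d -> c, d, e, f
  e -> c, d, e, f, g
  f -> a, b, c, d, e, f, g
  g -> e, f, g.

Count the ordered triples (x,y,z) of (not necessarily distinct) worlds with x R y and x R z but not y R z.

28

Enumerating: (c,a,d), (c,a,e), (c,b,d), (c,b,e), (c,d,a), (c,d,b), (c,e,a), (c,e,b), (e,c,g), (e,d,g), (e,g,c), (e,g,d), … and 16 more.
Total: 28.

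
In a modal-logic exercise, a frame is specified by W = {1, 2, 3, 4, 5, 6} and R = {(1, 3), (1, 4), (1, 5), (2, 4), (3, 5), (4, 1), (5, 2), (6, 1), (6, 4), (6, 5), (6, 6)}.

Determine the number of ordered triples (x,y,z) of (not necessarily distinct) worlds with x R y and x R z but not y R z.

Enumerating: (1,3,3), (1,3,4), (1,4,3), (1,4,4), (1,4,5), (1,5,3), (1,5,4), (1,5,5), (2,4,4), (3,5,5), (4,1,1), (5,2,2), … and 9 more.
Total: 21.

21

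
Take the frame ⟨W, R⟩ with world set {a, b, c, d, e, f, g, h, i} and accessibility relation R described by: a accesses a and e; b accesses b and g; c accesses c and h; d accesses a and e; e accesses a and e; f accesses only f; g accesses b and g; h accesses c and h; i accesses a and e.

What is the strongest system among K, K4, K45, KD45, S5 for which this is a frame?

Transitive (axiom 4): yes — every two-step R-path is closed by a direct edge.
Euclidean (axiom 5): yes — any two successors of a common world are R-related.
Serial (axiom D): yes — every world has a successor (e.g. a R a).
Reflexive (axiom T): no — d is not related to itself.
So F validates K, K4, K45, KD45; S5 would additionally require R to be reflexive. The strongest is KD45.

KD45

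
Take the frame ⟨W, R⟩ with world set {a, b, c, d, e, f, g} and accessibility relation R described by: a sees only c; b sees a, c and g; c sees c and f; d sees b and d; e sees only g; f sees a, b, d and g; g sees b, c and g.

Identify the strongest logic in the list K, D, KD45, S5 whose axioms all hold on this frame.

Serial (axiom D): yes — every world has a successor (e.g. a R c).
Euclidean (axiom 5): no — b R a and b R g, but not a R g.
Transitive (axiom 4): no — a R c and c R f, but not a R f.
Reflexive (axiom T): no — a is not related to itself.
So F validates K, D; KD45 would additionally require R to be Euclidean and transitive. The strongest is D.

D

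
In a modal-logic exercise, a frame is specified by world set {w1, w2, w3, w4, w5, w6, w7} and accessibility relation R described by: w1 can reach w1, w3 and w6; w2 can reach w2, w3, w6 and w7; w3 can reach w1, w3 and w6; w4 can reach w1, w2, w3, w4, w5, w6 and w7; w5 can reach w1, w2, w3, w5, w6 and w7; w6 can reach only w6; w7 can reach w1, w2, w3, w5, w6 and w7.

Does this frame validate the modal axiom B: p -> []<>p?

No

The schema B characterises exactly the symmetric frames.
Symmetric: no — w1 R w6 but not w6 R w1.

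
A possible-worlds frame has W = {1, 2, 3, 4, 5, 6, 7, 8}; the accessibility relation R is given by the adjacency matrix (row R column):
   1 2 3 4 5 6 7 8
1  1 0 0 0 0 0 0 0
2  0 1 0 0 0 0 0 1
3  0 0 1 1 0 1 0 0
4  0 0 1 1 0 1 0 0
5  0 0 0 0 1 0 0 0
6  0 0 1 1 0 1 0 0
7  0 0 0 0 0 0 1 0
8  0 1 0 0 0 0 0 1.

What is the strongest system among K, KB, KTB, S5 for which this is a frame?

S5

Symmetric (axiom B): yes — every pair in R has its reverse in R.
Reflexive (axiom T): yes — every world is R-related to itself.
Euclidean (axiom 5): yes — any two successors of a common world are R-related.
So F validates K, KB, KTB, S5. The strongest is S5.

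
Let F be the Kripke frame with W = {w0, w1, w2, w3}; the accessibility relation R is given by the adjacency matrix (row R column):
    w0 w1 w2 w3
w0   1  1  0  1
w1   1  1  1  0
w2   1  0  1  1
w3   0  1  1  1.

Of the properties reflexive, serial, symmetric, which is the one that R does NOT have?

Reflexive: yes — every world is R-related to itself.
Serial: yes — every world has a successor (e.g. w0 R w0).
Symmetric: no — w0 R w3 but not w3 R w0.
Only symmetric fails.

symmetric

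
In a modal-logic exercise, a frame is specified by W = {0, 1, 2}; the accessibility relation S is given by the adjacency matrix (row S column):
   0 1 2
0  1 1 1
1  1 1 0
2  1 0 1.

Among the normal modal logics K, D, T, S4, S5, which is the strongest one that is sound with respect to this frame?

T

Serial (axiom D): yes — every world has a successor (e.g. 0 S 0).
Reflexive (axiom T): yes — every world is S-related to itself.
Transitive (axiom 4): no — 1 S 0 and 0 S 2, but not 1 S 2.
Euclidean (axiom 5): no — 0 S 1 and 0 S 2, but not 1 S 2.
So F validates K, D, T; S4 would additionally require S to be transitive. The strongest is T.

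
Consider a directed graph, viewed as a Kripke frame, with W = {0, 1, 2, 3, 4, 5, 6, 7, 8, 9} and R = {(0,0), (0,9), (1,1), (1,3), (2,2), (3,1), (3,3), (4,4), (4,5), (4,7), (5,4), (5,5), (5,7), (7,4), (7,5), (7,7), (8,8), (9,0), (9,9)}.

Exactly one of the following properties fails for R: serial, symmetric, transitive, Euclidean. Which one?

serial

Serial: no — 6 has no R-successor.
Symmetric: yes — every pair in R has its reverse in R.
Transitive: yes — every two-step R-path is closed by a direct edge.
Euclidean: yes — any two successors of a common world are R-related.
Only serial fails.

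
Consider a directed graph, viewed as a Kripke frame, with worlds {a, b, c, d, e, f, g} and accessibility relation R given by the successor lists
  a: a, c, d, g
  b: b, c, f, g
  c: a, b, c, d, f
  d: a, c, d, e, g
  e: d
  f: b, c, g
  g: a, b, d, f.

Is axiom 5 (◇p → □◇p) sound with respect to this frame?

The schema 5 characterises exactly the Euclidean frames.
Euclidean: no — a R c and a R g, but not c R g.

No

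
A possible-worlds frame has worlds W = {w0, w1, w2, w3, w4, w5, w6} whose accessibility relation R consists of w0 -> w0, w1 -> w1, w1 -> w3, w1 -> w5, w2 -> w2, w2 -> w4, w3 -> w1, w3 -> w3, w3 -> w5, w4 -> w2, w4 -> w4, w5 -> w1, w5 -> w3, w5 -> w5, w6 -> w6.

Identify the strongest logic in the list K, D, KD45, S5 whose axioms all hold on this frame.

S5

Serial (axiom D): yes — every world has a successor (e.g. w0 R w0).
Euclidean (axiom 5): yes — any two successors of a common world are R-related.
Transitive (axiom 4): yes — every two-step R-path is closed by a direct edge.
Reflexive (axiom T): yes — every world is R-related to itself.
So F validates K, D, KD45, S5. The strongest is S5.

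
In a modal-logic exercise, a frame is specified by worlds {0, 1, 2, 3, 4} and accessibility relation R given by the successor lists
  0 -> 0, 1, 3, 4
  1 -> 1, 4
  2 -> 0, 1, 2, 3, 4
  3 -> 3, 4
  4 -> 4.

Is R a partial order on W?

Reflexive: yes — every world is R-related to itself.
Transitive: yes — every two-step R-path is closed by a direct edge.
Antisymmetric: yes — no distinct pair is related both ways.
So R is a partial order.

Yes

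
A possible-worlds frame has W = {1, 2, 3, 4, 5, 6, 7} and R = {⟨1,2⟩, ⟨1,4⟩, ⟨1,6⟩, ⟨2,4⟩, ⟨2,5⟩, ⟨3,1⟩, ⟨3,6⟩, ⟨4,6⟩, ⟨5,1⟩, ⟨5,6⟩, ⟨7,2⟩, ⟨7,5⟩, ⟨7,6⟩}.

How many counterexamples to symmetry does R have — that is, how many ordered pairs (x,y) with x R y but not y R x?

Enumerating: (1,2), (1,4), (1,6), (2,4), (2,5), (3,1), (3,6), (4,6), (5,1), (5,6), (7,2), (7,5), (7,6).

13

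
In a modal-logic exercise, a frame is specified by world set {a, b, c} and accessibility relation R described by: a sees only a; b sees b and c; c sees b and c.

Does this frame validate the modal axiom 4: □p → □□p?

Yes

Axiom 4 corresponds to the accessibility relation being transitive.
Transitive: yes — every two-step R-path is closed by a direct edge.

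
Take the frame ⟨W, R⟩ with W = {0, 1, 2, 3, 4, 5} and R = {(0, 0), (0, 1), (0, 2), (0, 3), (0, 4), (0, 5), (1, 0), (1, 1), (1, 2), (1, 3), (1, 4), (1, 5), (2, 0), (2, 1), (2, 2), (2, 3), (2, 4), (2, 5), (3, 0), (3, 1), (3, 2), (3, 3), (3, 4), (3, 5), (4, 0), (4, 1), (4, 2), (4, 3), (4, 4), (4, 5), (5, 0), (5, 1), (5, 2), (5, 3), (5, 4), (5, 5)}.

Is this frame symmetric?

Yes

Symmetric: yes — every pair in R has its reverse in R.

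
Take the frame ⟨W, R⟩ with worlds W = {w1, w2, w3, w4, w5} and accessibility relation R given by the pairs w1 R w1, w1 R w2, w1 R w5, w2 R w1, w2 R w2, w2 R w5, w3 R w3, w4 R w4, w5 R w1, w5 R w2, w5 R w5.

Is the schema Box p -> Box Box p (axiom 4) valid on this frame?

Yes

Axiom 4 corresponds to the accessibility relation being transitive.
Transitive: yes — every two-step R-path is closed by a direct edge.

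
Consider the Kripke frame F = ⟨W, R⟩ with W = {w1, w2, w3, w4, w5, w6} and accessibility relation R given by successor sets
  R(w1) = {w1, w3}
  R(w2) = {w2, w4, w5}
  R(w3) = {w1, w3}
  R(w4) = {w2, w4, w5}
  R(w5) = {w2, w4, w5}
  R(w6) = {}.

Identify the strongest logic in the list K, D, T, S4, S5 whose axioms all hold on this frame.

Serial (axiom D): no — w6 has no R-successor.
Reflexive (axiom T): no — w6 is not related to itself.
Transitive (axiom 4): yes — every two-step R-path is closed by a direct edge.
Euclidean (axiom 5): yes — any two successors of a common world are R-related.
So F validates K; D would additionally require R to be serial. The strongest is K.

K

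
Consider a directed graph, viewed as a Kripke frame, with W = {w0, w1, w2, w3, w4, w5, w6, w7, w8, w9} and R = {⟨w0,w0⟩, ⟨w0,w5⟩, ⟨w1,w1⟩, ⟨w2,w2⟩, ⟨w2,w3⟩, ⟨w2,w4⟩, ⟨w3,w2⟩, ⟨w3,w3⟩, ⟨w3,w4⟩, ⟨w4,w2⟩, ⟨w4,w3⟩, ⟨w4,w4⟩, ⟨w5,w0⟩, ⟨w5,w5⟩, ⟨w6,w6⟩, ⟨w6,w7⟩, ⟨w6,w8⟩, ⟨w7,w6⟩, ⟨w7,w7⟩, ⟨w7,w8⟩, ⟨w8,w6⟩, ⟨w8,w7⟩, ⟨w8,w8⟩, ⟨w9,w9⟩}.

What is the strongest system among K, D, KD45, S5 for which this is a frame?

S5

Serial (axiom D): yes — every world has a successor (e.g. w0 R w0).
Euclidean (axiom 5): yes — any two successors of a common world are R-related.
Transitive (axiom 4): yes — every two-step R-path is closed by a direct edge.
Reflexive (axiom T): yes — every world is R-related to itself.
So F validates K, D, KD45, S5. The strongest is S5.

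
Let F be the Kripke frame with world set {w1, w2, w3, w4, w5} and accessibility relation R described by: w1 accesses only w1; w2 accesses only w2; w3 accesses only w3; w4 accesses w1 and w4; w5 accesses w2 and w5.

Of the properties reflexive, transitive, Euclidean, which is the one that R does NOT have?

Reflexive: yes — every world is R-related to itself.
Transitive: yes — every two-step R-path is closed by a direct edge.
Euclidean: no — w4 R w1 and w4 R w4, but not w1 R w4.
Only Euclidean fails.

Euclidean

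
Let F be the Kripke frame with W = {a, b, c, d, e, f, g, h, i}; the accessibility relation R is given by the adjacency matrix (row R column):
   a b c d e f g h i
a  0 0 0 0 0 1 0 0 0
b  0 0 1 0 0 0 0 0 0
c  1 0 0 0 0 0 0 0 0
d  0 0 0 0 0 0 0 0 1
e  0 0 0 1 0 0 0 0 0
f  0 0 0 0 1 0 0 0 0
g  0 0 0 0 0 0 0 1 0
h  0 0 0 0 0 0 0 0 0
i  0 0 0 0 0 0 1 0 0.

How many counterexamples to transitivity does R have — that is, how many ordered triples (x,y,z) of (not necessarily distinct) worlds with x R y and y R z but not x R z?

Enumerating: (a,f,e), (b,c,a), (c,a,f), (d,i,g), (e,d,i), (f,e,d), (i,g,h).

7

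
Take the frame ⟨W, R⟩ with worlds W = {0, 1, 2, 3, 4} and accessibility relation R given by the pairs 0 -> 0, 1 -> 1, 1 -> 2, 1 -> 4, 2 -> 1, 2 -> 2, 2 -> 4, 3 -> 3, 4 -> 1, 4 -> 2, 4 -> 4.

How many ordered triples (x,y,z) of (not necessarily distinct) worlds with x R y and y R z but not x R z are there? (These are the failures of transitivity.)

0

R is transitive; there are no such tuples.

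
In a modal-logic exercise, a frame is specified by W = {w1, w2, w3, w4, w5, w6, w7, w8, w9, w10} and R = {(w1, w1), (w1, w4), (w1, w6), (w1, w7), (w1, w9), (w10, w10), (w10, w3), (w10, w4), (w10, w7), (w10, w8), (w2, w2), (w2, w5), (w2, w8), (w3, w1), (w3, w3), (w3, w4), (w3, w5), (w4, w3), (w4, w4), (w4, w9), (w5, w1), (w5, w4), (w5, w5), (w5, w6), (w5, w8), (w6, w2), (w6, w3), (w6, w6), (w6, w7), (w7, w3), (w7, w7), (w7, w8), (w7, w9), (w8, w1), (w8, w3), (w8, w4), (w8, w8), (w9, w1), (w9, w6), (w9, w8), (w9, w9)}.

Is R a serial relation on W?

Yes

Serial: yes — every world has a successor (e.g. w1 R w1).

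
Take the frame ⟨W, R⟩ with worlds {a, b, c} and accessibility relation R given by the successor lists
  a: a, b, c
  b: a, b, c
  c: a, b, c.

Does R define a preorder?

Reflexive: yes — every world is R-related to itself.
Transitive: yes — every two-step R-path is closed by a direct edge.
So R is a preorder.

Yes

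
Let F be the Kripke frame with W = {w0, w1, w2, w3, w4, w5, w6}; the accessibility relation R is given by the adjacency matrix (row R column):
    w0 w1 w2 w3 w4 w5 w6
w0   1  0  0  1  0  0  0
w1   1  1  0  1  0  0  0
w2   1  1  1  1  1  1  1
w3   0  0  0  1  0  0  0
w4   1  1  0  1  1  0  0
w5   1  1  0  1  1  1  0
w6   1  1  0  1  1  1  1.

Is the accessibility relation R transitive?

Transitive: yes — every two-step R-path is closed by a direct edge.

Yes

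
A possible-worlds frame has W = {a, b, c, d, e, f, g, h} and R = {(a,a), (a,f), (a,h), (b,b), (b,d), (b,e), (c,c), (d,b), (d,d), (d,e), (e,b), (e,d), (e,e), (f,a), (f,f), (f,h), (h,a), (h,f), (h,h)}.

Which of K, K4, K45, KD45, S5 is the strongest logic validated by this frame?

Transitive (axiom 4): yes — every two-step R-path is closed by a direct edge.
Euclidean (axiom 5): yes — any two successors of a common world are R-related.
Serial (axiom D): no — g has no R-successor.
Reflexive (axiom T): no — g is not related to itself.
So F validates K, K4, K45; KD45 would additionally require R to be serial. The strongest is K45.

K45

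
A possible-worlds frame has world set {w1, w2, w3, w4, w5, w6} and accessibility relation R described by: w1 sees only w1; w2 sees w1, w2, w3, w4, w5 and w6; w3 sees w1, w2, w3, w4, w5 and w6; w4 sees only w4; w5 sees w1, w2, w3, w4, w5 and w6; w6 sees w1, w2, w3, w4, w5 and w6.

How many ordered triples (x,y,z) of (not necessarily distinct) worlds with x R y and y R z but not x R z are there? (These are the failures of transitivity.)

0

R is transitive; there are no such tuples.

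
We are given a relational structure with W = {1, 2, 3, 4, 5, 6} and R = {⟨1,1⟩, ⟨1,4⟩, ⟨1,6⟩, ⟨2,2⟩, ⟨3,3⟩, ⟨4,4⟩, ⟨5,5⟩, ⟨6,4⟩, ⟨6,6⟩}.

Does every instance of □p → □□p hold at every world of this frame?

Yes

The schema 4 characterises exactly the transitive frames.
Transitive: yes — every two-step R-path is closed by a direct edge.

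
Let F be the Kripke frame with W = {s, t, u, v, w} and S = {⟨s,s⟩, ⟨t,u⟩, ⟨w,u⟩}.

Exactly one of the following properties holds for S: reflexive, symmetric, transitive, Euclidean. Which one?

transitive

Reflexive: no — t is not related to itself.
Symmetric: no — t S u but not u S t.
Transitive: yes — every two-step S-path is closed by a direct edge.
Euclidean: no — t S u and t S u, but not u S u.
Only transitive holds.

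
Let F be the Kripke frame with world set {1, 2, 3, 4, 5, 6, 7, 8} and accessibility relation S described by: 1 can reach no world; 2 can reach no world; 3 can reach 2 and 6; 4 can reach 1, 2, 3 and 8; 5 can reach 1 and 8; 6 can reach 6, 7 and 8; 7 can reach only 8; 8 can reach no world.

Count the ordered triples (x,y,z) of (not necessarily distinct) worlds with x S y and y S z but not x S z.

Enumerating: (3,6,7), (3,6,8), (4,3,6).

3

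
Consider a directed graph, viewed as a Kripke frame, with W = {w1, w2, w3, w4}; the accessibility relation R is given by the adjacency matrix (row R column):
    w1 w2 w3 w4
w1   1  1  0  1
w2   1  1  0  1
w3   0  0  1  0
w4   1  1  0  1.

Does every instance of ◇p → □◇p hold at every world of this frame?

By correspondence theory, 5 is valid on a frame iff R is Euclidean.
Euclidean: yes — any two successors of a common world are R-related.

Yes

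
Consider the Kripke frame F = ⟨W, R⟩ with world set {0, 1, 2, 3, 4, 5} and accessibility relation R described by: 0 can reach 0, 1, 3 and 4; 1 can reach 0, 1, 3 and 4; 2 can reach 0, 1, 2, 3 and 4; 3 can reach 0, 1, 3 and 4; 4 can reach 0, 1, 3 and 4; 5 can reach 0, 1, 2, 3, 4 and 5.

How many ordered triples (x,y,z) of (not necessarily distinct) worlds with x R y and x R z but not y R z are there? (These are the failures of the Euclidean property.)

13

Enumerating: (2,0,2), (2,1,2), (2,3,2), (2,4,2), (5,0,2), (5,0,5), (5,1,2), (5,1,5), (5,2,5), (5,3,2), (5,3,5), (5,4,2), (5,4,5).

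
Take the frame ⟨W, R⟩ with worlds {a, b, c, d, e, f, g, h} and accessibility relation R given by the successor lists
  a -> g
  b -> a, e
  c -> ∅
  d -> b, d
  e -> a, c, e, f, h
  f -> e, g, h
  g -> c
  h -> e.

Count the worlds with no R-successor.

1

Enumerating: c.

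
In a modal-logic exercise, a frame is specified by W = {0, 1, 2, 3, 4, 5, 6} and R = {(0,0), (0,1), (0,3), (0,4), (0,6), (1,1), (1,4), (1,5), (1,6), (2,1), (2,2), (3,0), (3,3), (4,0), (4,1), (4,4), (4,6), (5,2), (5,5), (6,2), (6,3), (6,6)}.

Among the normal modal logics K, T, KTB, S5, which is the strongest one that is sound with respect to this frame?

T

Reflexive (axiom T): yes — every world is R-related to itself.
Symmetric (axiom B): no — 0 R 1 but not 1 R 0.
Euclidean (axiom 5): no — 0 R 1 and 0 R 3, but not 1 R 3.
So F validates K, T; KTB would additionally require R to be symmetric. The strongest is T.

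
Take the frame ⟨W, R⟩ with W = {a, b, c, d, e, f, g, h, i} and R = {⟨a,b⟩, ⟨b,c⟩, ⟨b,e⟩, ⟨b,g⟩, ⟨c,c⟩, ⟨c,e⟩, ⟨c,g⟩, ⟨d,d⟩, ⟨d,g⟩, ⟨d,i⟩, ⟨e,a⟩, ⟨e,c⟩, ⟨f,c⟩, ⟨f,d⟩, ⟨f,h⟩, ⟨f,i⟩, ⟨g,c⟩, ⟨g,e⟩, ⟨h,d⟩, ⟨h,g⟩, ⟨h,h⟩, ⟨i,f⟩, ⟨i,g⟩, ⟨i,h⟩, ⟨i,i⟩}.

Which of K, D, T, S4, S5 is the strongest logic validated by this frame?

D

Serial (axiom D): yes — every world has a successor (e.g. a R b).
Reflexive (axiom T): no — a is not related to itself.
Transitive (axiom 4): no — a R b and b R c, but not a R c.
Euclidean (axiom 5): no — b R e and b R g, but not e R g.
So F validates K, D; T would additionally require R to be reflexive. The strongest is D.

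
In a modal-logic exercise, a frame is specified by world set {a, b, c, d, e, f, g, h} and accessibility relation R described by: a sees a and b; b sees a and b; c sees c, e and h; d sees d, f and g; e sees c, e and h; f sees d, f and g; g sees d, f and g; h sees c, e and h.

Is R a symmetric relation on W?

Yes

Symmetric: yes — every pair in R has its reverse in R.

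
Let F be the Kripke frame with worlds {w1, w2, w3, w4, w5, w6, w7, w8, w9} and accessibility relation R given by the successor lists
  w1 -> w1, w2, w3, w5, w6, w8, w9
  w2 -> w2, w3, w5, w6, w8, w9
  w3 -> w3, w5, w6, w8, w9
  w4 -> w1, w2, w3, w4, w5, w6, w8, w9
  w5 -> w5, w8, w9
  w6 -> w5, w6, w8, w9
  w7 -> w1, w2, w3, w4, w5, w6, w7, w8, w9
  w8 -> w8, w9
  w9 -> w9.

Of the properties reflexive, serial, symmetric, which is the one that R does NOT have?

Reflexive: yes — every world is R-related to itself.
Serial: yes — every world has a successor (e.g. w1 R w1).
Symmetric: no — w1 R w2 but not w2 R w1.
Only symmetric fails.

symmetric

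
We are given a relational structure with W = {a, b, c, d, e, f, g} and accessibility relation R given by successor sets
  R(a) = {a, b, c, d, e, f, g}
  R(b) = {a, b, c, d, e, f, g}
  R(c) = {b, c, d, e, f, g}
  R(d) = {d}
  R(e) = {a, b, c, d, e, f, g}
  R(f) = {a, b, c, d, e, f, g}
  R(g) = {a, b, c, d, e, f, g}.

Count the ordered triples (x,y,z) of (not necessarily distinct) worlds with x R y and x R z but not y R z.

40

Enumerating: (a,c,a), (a,d,a), (a,d,b), (a,d,c), (a,d,e), (a,d,f), (a,d,g), (b,c,a), (b,d,a), (b,d,b), (b,d,c), (b,d,e), … and 28 more.
Total: 40.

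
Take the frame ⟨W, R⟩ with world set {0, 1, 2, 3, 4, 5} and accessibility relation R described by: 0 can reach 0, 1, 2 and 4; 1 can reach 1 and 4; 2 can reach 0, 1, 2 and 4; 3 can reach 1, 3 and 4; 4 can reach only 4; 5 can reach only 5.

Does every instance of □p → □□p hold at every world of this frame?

The schema 4 characterises exactly the transitive frames.
Transitive: yes — every two-step R-path is closed by a direct edge.

Yes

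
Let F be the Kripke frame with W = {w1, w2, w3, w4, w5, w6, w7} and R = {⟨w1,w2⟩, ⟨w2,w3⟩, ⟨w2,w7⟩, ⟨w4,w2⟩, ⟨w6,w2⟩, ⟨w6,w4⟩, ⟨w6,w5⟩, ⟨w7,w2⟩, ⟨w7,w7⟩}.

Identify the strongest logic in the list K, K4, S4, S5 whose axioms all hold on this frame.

K

Transitive (axiom 4): no — w1 R w2 and w2 R w3, but not w1 R w3.
Reflexive (axiom T): no — w1 is not related to itself.
Euclidean (axiom 5): no — w2 R w3 and w2 R w7, but not w3 R w7.
So F validates K; K4 would additionally require R to be transitive. The strongest is K.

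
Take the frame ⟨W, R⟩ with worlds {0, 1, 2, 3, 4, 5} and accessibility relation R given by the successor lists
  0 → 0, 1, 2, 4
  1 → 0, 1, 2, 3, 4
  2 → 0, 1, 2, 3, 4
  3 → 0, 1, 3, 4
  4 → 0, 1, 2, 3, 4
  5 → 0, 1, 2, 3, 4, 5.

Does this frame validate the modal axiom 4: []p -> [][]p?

No

By correspondence theory, 4 is valid on a frame iff R is transitive.
Transitive: no — 0 R 1 and 1 R 3, but not 0 R 3.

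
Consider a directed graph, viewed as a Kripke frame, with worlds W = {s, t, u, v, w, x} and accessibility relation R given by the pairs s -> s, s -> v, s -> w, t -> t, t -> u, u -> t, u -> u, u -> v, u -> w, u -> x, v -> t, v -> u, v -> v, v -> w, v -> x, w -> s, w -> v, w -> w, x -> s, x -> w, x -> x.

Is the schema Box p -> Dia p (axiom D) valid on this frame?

Yes

Axiom D corresponds to the accessibility relation being serial.
Serial: yes — every world has a successor (e.g. s R s).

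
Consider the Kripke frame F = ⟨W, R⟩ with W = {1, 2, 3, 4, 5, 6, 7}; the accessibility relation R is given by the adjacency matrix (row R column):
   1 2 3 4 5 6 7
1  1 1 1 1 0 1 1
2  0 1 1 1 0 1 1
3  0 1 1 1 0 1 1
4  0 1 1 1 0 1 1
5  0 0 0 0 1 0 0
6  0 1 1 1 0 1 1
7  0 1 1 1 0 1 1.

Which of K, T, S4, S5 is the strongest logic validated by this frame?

S4

Reflexive (axiom T): yes — every world is R-related to itself.
Transitive (axiom 4): yes — every two-step R-path is closed by a direct edge.
Euclidean (axiom 5): no — 1 R 2 and 1 R 1, but not 2 R 1.
So F validates K, T, S4; S5 would additionally require R to be Euclidean. The strongest is S4.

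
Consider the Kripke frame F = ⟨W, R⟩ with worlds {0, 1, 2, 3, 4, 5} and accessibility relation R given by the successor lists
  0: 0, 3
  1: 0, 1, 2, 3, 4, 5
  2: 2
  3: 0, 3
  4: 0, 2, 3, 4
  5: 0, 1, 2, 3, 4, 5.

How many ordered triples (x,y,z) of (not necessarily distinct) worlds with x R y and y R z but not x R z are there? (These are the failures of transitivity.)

R is transitive; there are no such tuples.

0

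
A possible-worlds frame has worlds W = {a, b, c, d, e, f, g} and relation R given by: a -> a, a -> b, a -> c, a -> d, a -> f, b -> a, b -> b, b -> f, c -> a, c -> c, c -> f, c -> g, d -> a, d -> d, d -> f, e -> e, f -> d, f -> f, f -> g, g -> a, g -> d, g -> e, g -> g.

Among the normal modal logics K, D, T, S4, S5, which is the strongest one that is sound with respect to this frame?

T

Serial (axiom D): yes — every world has a successor (e.g. a R a).
Reflexive (axiom T): yes — every world is R-related to itself.
Transitive (axiom 4): no — a R c and c R g, but not a R g.
Euclidean (axiom 5): no — a R b and a R c, but not b R c.
So F validates K, D, T; S4 would additionally require R to be transitive. The strongest is T.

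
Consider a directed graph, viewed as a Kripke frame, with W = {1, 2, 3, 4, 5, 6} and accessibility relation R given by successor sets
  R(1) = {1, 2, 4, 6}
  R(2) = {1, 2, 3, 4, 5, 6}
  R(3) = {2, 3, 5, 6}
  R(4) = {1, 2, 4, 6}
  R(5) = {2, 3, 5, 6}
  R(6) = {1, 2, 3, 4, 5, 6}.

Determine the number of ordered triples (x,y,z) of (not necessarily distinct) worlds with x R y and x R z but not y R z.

16

Enumerating: (2,1,3), (2,1,5), (2,3,1), (2,3,4), (2,4,3), (2,4,5), (2,5,1), (2,5,4), (6,1,3), (6,1,5), (6,3,1), (6,3,4), (6,4,3), (6,4,5), (6,5,1), (6,5,4).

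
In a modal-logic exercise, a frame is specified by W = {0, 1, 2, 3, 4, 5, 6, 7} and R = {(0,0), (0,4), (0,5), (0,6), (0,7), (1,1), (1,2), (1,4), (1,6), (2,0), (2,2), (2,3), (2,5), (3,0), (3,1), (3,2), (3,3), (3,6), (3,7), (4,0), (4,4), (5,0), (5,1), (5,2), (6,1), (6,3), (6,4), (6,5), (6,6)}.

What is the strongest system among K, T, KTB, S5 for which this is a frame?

Reflexive (axiom T): no — 5 is not related to itself.
Symmetric (axiom B): no — 0 R 6 but not 6 R 0.
Euclidean (axiom 5): no — 0 R 4 and 0 R 5, but not 4 R 5.
So F validates K; T would additionally require R to be reflexive. The strongest is K.

K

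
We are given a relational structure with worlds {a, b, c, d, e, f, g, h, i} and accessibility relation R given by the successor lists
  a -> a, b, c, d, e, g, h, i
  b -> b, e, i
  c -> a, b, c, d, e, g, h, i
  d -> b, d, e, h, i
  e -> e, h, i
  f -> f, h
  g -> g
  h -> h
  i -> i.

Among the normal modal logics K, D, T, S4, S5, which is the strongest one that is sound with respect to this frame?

Serial (axiom D): yes — every world has a successor (e.g. a R a).
Reflexive (axiom T): yes — every world is R-related to itself.
Transitive (axiom 4): no — b R e and e R h, but not b R h.
Euclidean (axiom 5): no — a R b and a R c, but not b R c.
So F validates K, D, T; S4 would additionally require R to be transitive. The strongest is T.

T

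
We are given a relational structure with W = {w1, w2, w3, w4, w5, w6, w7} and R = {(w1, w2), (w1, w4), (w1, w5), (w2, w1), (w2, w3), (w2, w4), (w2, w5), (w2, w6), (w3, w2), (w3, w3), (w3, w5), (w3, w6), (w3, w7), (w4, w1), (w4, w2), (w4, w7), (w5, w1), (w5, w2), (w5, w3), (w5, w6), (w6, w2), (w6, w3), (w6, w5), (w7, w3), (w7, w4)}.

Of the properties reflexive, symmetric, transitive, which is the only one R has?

Reflexive: no — w1 is not related to itself.
Symmetric: yes — every pair in R has its reverse in R.
Transitive: no — w1 R w2 and w2 R w3, but not w1 R w3.
Only symmetric holds.

symmetric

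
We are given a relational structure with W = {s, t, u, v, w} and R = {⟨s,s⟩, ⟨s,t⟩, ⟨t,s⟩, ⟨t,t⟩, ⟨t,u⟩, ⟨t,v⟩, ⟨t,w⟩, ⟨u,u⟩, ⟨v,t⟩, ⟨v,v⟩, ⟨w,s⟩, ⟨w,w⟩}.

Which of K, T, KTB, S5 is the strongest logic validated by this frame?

T

Reflexive (axiom T): yes — every world is R-related to itself.
Symmetric (axiom B): no — t R u but not u R t.
Euclidean (axiom 5): no — t R s and t R u, but not s R u.
So F validates K, T; KTB would additionally require R to be symmetric. The strongest is T.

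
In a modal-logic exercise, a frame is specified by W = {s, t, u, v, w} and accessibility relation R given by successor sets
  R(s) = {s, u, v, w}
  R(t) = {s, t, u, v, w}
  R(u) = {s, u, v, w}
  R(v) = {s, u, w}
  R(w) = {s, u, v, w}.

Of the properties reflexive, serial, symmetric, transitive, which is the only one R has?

Reflexive: no — v is not related to itself.
Serial: yes — every world has a successor (e.g. s R s).
Symmetric: no — t R s but not s R t.
Transitive: no — v R s and s R v, but not v R v.
Only serial holds.

serial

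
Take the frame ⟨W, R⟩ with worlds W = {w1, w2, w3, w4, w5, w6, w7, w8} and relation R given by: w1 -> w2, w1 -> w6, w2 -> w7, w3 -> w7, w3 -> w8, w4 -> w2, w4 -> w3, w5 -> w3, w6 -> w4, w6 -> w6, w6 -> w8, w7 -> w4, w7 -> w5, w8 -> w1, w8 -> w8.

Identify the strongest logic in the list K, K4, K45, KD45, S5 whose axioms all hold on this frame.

K

Transitive (axiom 4): no — w1 R w2 and w2 R w7, but not w1 R w7.
Euclidean (axiom 5): no — w1 R w2 and w1 R w6, but not w2 R w6.
Serial (axiom D): yes — every world has a successor (e.g. w1 R w2).
Reflexive (axiom T): no — w1 is not related to itself.
So F validates K; K4 would additionally require R to be transitive. The strongest is K.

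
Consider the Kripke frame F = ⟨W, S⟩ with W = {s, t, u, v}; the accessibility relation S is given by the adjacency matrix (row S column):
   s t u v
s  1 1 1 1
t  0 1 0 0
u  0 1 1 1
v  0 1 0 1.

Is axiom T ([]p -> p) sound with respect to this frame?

Yes

The schema T characterises exactly the reflexive frames.
Reflexive: yes — every world is S-related to itself.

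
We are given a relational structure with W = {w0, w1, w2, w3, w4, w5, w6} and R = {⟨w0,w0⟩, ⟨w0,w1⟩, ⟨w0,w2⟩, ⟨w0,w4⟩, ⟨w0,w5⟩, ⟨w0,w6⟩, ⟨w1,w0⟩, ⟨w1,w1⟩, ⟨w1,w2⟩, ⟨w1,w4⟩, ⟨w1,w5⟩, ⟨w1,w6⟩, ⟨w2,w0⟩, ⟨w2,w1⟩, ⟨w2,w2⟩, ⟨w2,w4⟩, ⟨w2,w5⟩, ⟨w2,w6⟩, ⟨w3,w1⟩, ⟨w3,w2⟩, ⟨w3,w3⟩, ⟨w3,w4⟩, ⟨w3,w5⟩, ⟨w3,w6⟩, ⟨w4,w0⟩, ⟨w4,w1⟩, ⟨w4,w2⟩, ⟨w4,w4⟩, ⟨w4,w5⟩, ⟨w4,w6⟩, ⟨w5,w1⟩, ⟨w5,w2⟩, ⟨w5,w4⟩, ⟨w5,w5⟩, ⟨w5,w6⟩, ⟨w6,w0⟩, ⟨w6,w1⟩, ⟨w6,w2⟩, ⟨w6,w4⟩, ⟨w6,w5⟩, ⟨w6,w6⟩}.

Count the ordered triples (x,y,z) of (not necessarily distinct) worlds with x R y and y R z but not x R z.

Enumerating: (w3,w1,w0), (w3,w2,w0), (w3,w4,w0), (w3,w6,w0), (w5,w1,w0), (w5,w2,w0), (w5,w4,w0), (w5,w6,w0).

8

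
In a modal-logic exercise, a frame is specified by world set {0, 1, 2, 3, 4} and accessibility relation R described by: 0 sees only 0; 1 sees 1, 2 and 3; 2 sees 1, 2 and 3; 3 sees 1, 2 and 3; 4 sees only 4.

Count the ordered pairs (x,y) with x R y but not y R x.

R is symmetric; there are no such tuples.

0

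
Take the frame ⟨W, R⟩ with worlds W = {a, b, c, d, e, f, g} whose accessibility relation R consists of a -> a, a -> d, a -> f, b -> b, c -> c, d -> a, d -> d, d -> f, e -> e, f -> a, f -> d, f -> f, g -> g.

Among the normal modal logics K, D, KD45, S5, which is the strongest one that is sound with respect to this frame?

Serial (axiom D): yes — every world has a successor (e.g. a R a).
Euclidean (axiom 5): yes — any two successors of a common world are R-related.
Transitive (axiom 4): yes — every two-step R-path is closed by a direct edge.
Reflexive (axiom T): yes — every world is R-related to itself.
So F validates K, D, KD45, S5. The strongest is S5.

S5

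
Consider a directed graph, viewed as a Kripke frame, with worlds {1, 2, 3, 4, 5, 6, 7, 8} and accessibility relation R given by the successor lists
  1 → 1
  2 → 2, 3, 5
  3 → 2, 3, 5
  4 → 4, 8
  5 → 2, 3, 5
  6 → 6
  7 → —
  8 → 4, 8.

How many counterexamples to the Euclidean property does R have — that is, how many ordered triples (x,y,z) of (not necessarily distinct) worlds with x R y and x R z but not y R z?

0

R is Euclidean; there are no such tuples.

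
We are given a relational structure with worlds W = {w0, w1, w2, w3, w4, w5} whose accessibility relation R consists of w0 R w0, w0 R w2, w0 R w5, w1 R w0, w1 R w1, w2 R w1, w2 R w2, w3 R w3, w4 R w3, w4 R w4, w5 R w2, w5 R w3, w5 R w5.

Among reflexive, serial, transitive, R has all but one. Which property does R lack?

transitive

Reflexive: yes — every world is R-related to itself.
Serial: yes — every world has a successor (e.g. w0 R w0).
Transitive: no — w0 R w2 and w2 R w1, but not w0 R w1.
Only transitive fails.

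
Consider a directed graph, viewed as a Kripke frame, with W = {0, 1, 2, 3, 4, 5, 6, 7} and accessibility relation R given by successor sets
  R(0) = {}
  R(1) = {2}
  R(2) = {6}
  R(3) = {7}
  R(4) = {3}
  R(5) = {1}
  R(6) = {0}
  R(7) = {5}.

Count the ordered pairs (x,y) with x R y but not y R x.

7

Enumerating: (1,2), (2,6), (3,7), (4,3), (5,1), (6,0), (7,5).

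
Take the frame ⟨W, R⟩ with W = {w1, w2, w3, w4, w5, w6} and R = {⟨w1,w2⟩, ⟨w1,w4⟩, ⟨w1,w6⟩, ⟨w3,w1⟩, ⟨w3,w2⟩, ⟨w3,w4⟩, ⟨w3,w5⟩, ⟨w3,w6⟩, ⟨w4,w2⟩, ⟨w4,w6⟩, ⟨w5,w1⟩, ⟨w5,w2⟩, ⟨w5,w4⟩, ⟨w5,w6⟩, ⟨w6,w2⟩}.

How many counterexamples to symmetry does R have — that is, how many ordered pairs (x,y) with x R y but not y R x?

Enumerating: (w1,w2), (w1,w4), (w1,w6), (w3,w1), (w3,w2), (w3,w4), (w3,w5), (w3,w6), (w4,w2), (w4,w6), (w5,w1), (w5,w2), (w5,w4), (w5,w6), (w6,w2).

15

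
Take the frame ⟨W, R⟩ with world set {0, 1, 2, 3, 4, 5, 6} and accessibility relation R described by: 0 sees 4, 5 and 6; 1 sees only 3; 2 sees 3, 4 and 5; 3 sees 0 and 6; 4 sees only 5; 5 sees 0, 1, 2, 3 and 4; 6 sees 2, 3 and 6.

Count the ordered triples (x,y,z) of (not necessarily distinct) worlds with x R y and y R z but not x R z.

Enumerating: (0,5,0), (0,5,1), (0,5,2), (0,5,3), (0,6,2), (0,6,3), (1,3,0), (1,3,6), (2,3,0), (2,3,6), (2,5,0), (2,5,1), … and 18 more.
Total: 30.

30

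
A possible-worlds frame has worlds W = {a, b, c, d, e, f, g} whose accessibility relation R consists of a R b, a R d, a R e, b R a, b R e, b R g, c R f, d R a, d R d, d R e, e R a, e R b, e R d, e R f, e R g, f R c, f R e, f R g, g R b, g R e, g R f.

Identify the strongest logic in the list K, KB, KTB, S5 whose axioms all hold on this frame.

Symmetric (axiom B): yes — every pair in R has its reverse in R.
Reflexive (axiom T): no — a is not related to itself.
Euclidean (axiom 5): no — a R b and a R d, but not b R d.
So F validates K, KB; KTB would additionally require R to be reflexive. The strongest is KB.

KB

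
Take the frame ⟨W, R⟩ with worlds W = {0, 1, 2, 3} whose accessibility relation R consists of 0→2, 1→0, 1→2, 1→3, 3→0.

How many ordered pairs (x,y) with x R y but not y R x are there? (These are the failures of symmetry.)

Enumerating: (0,2), (1,0), (1,2), (1,3), (3,0).

5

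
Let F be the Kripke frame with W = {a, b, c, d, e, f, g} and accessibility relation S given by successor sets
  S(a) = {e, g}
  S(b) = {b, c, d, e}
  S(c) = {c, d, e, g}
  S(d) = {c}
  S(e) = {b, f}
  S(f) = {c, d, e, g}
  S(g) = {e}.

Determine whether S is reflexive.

Reflexive: no — a is not related to itself.

No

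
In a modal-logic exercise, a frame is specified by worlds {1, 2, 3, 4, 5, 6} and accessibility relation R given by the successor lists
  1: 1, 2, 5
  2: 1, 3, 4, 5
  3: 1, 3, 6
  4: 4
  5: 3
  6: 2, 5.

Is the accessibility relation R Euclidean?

No

Euclidean: no — 1 R 5 and 1 R 2, but not 5 R 2.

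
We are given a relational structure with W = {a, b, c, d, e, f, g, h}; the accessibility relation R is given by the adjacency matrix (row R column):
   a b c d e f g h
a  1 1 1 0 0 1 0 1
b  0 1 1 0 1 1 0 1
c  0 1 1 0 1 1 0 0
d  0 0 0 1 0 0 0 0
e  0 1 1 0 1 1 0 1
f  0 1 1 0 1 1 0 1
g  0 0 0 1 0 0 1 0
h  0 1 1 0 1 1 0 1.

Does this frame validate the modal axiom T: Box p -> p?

Yes

Axiom T corresponds to the accessibility relation being reflexive.
Reflexive: yes — every world is R-related to itself.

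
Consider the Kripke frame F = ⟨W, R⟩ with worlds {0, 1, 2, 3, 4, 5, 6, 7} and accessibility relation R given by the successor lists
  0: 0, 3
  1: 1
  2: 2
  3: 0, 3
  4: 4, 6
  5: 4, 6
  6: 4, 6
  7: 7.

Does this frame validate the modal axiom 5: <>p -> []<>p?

By correspondence theory, 5 is valid on a frame iff R is Euclidean.
Euclidean: yes — any two successors of a common world are R-related.

Yes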